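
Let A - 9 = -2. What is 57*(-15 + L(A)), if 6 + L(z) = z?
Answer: -798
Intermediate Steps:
A = 7 (A = 9 - 2 = 7)
L(z) = -6 + z
57*(-15 + L(A)) = 57*(-15 + (-6 + 7)) = 57*(-15 + 1) = 57*(-14) = -798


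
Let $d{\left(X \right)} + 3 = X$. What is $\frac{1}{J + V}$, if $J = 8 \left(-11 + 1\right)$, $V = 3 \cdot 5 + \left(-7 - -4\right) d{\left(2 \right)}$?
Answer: $- \frac{1}{62} \approx -0.016129$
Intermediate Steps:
$d{\left(X \right)} = -3 + X$
$V = 18$ ($V = 3 \cdot 5 + \left(-7 - -4\right) \left(-3 + 2\right) = 15 + \left(-7 + 4\right) \left(-1\right) = 15 - -3 = 15 + 3 = 18$)
$J = -80$ ($J = 8 \left(-10\right) = -80$)
$\frac{1}{J + V} = \frac{1}{-80 + 18} = \frac{1}{-62} = - \frac{1}{62}$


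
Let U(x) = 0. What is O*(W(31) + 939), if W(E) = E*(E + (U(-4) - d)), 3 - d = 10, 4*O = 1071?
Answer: 2267307/4 ≈ 5.6683e+5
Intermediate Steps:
O = 1071/4 (O = (1/4)*1071 = 1071/4 ≈ 267.75)
d = -7 (d = 3 - 1*10 = 3 - 10 = -7)
W(E) = E*(7 + E) (W(E) = E*(E + (0 - 1*(-7))) = E*(E + (0 + 7)) = E*(E + 7) = E*(7 + E))
O*(W(31) + 939) = 1071*(31*(7 + 31) + 939)/4 = 1071*(31*38 + 939)/4 = 1071*(1178 + 939)/4 = (1071/4)*2117 = 2267307/4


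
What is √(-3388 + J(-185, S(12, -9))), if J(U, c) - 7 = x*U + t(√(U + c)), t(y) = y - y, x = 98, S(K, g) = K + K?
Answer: 7*I*√439 ≈ 146.67*I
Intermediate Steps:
S(K, g) = 2*K
t(y) = 0
J(U, c) = 7 + 98*U (J(U, c) = 7 + (98*U + 0) = 7 + 98*U)
√(-3388 + J(-185, S(12, -9))) = √(-3388 + (7 + 98*(-185))) = √(-3388 + (7 - 18130)) = √(-3388 - 18123) = √(-21511) = 7*I*√439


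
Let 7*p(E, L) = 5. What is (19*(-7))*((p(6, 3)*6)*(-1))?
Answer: 570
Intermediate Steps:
p(E, L) = 5/7 (p(E, L) = (1/7)*5 = 5/7)
(19*(-7))*((p(6, 3)*6)*(-1)) = (19*(-7))*(((5/7)*6)*(-1)) = -570*(-1) = -133*(-30/7) = 570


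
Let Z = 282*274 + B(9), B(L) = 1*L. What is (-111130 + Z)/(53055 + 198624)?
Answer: -33853/251679 ≈ -0.13451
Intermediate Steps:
B(L) = L
Z = 77277 (Z = 282*274 + 9 = 77268 + 9 = 77277)
(-111130 + Z)/(53055 + 198624) = (-111130 + 77277)/(53055 + 198624) = -33853/251679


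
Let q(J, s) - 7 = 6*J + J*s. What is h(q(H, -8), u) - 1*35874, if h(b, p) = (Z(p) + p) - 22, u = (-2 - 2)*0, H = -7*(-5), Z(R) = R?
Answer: -35896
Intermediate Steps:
H = 35
q(J, s) = 7 + 6*J + J*s (q(J, s) = 7 + (6*J + J*s) = 7 + 6*J + J*s)
u = 0 (u = -4*0 = 0)
h(b, p) = -22 + 2*p (h(b, p) = (p + p) - 22 = 2*p - 22 = -22 + 2*p)
h(q(H, -8), u) - 1*35874 = (-22 + 2*0) - 1*35874 = (-22 + 0) - 35874 = -22 - 35874 = -35896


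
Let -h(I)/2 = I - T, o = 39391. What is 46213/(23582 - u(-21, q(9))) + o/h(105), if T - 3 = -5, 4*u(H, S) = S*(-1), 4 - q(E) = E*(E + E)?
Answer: -1834946071/10076190 ≈ -182.11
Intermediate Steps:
q(E) = 4 - 2*E**2 (q(E) = 4 - E*(E + E) = 4 - E*2*E = 4 - 2*E**2)
u(H, S) = -S/4 (u(H, S) = (S*(-1))/4 = (-S)/4 = -S/4)
T = -2 (T = 3 - 5 = -2)
h(I) = -4 - 2*I (h(I) = -2*(I - 1*(-2)) = -2*(I + 2) = -2*(2 + I) = -4 - 2*I)
46213/(23582 - u(-21, q(9))) + o/h(105) = 46213/(23582 - (-1)*(4 - 2*9**2)/4) + 39391/(-4 - 2*105) = 46213/(23582 - (-1)*(4 - 2*81)/4) + 39391/(-4 - 210) = 46213/(23582 - (-1)*(4 - 162)/4) + 39391/(-214) = 46213/(23582 - (-1)*(-158)/4) + 39391*(-1/214) = 46213/(23582 - 1*79/2) - 39391/214 = 46213/(23582 - 79/2) - 39391/214 = 46213/(47085/2) - 39391/214 = 46213*(2/47085) - 39391/214 = 92426/47085 - 39391/214 = -1834946071/10076190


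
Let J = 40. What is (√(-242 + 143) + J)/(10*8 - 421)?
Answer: -40/341 - 3*I*√11/341 ≈ -0.1173 - 0.029179*I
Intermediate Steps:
(√(-242 + 143) + J)/(10*8 - 421) = (√(-242 + 143) + 40)/(10*8 - 421) = (√(-99) + 40)/(80 - 421) = (3*I*√11 + 40)/(-341) = (40 + 3*I*√11)*(-1/341) = -40/341 - 3*I*√11/341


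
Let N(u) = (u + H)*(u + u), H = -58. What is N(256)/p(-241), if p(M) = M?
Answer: -101376/241 ≈ -420.65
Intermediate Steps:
N(u) = 2*u*(-58 + u) (N(u) = (u - 58)*(u + u) = (-58 + u)*(2*u) = 2*u*(-58 + u))
N(256)/p(-241) = (2*256*(-58 + 256))/(-241) = (2*256*198)*(-1/241) = 101376*(-1/241) = -101376/241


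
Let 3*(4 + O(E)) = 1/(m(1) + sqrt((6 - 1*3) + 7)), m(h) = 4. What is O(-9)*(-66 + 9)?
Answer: 646/3 + 19*sqrt(10)/6 ≈ 225.35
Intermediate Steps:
O(E) = -4 + 1/(3*(4 + sqrt(10))) (O(E) = -4 + 1/(3*(4 + sqrt((6 - 1*3) + 7))) = -4 + 1/(3*(4 + sqrt((6 - 3) + 7))) = -4 + 1/(3*(4 + sqrt(3 + 7))) = -4 + 1/(3*(4 + sqrt(10))))
O(-9)*(-66 + 9) = (-34/9 - sqrt(10)/18)*(-66 + 9) = (-34/9 - sqrt(10)/18)*(-57) = 646/3 + 19*sqrt(10)/6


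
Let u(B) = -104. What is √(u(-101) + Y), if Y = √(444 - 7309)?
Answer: √(-104 + I*√6865) ≈ 3.8059 + 10.885*I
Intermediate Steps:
Y = I*√6865 (Y = √(-6865) = I*√6865 ≈ 82.855*I)
√(u(-101) + Y) = √(-104 + I*√6865)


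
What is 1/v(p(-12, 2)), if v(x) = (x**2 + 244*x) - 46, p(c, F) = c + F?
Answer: -1/2386 ≈ -0.00041911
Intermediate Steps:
p(c, F) = F + c
v(x) = -46 + x**2 + 244*x
1/v(p(-12, 2)) = 1/(-46 + (2 - 12)**2 + 244*(2 - 12)) = 1/(-46 + (-10)**2 + 244*(-10)) = 1/(-46 + 100 - 2440) = 1/(-2386) = -1/2386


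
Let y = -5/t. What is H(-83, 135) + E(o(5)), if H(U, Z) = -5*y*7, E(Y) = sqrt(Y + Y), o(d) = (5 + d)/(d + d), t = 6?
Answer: 175/6 + sqrt(2) ≈ 30.581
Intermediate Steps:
y = -5/6 ≈ -0.83333
o(d) = (5 + d)/(2*d) (o(d) = (5 + d)/((2*d)) = (5 + d)*(1/(2*d)) = (5 + d)/(2*d))
E(Y) = sqrt(2)*sqrt(Y) (E(Y) = sqrt(2*Y) = sqrt(2)*sqrt(Y))
H(U, Z) = 175/6 (H(U, Z) = -5*(-5/6)*7 = (25/6)*7 = 175/6)
H(-83, 135) + E(o(5)) = 175/6 + sqrt(2)*sqrt((1/2)*(5 + 5)/5) = 175/6 + sqrt(2)*sqrt((1/2)*(1/5)*10) = 175/6 + sqrt(2)*sqrt(1) = 175/6 + sqrt(2)*1 = 175/6 + sqrt(2)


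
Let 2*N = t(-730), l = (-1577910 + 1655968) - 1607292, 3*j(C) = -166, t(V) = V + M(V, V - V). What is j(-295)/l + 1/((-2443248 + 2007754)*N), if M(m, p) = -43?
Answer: 13972723624/386097401267781 ≈ 3.6190e-5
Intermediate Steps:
t(V) = -43 + V (t(V) = V - 43 = -43 + V)
j(C) = -166/3 (j(C) = (⅓)*(-166) = -166/3)
l = -1529234 (l = 78058 - 1607292 = -1529234)
N = -773/2 (N = (-43 - 730)/2 = (½)*(-773) = -773/2 ≈ -386.50)
j(-295)/l + 1/((-2443248 + 2007754)*N) = -166/3/(-1529234) + 1/((-2443248 + 2007754)*(-773/2)) = -166/3*(-1/1529234) - 2/773/(-435494) = 83/2293851 - 1/435494*(-2/773) = 83/2293851 + 1/168318431 = 13972723624/386097401267781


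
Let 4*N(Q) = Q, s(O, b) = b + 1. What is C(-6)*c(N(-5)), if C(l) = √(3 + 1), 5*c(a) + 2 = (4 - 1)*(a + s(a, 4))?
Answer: 37/10 ≈ 3.7000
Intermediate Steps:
s(O, b) = 1 + b
N(Q) = Q/4
c(a) = 13/5 + 3*a/5 (c(a) = -⅖ + ((4 - 1)*(a + (1 + 4)))/5 = -⅖ + (3*(a + 5))/5 = -⅖ + (3*(5 + a))/5 = -⅖ + (15 + 3*a)/5 = -⅖ + (3 + 3*a/5) = 13/5 + 3*a/5)
C(l) = 2 (C(l) = √4 = 2)
C(-6)*c(N(-5)) = 2*(13/5 + 3*((¼)*(-5))/5) = 2*(13/5 + (⅗)*(-5/4)) = 2*(13/5 - ¾) = 2*(37/20) = 37/10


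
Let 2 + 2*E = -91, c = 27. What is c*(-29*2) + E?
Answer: -3225/2 ≈ -1612.5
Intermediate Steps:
E = -93/2 (E = -1 + (½)*(-91) = -1 - 91/2 = -93/2 ≈ -46.500)
c*(-29*2) + E = 27*(-29*2) - 93/2 = 27*(-58) - 93/2 = -1566 - 93/2 = -3225/2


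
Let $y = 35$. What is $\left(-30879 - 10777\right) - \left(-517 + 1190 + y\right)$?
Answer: $-42364$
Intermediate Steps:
$\left(-30879 - 10777\right) - \left(-517 + 1190 + y\right) = \left(-30879 - 10777\right) + \left(517 - \left(35 - -1190\right)\right) = -41656 + \left(517 - \left(35 + 1190\right)\right) = -41656 + \left(517 - 1225\right) = -41656 - 708 = -42364$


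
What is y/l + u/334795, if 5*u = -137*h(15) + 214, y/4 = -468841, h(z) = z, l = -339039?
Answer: 3138688281101/567542810025 ≈ 5.5303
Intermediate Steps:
y = -1875364 (y = 4*(-468841) = -1875364)
u = -1841/5 (u = (-137*15 + 214)/5 = (-2055 + 214)/5 = (1/5)*(-1841) = -1841/5 ≈ -368.20)
y/l + u/334795 = -1875364/(-339039) - 1841/5/334795 = -1875364*(-1/339039) - 1841/5*1/334795 = 1875364/339039 - 1841/1673975 = 3138688281101/567542810025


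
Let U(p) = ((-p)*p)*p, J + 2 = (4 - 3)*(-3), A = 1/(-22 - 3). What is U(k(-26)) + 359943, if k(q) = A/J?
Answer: 703013671874/1953125 ≈ 3.5994e+5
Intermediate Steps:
A = -1/25 (A = 1/(-25) = -1/25 ≈ -0.040000)
J = -5 (J = -2 + (4 - 3)*(-3) = -2 + 1*(-3) = -2 - 3 = -5)
k(q) = 1/125 (k(q) = -1/25/(-5) = -1/25*(-⅕) = 1/125)
U(p) = -p³ (U(p) = (-p²)*p = -p³)
U(k(-26)) + 359943 = -(1/125)³ + 359943 = -1*1/1953125 + 359943 = -1/1953125 + 359943 = 703013671874/1953125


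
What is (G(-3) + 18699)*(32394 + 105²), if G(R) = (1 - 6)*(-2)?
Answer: 812326071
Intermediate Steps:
G(R) = 10 (G(R) = -5*(-2) = 10)
(G(-3) + 18699)*(32394 + 105²) = (10 + 18699)*(32394 + 105²) = 18709*(32394 + 11025) = 18709*43419 = 812326071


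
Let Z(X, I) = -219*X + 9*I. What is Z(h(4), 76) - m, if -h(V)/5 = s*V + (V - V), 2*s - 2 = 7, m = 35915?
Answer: -15521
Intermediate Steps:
s = 9/2 (s = 1 + (1/2)*7 = 1 + 7/2 = 9/2 ≈ 4.5000)
h(V) = -45*V/2 (h(V) = -5*(9*V/2 + (V - V)) = -5*(9*V/2 + 0) = -45*V/2)
Z(h(4), 76) - m = (-(-9855)*4/2 + 9*76) - 1*35915 = (-219*(-90) + 684) - 35915 = (19710 + 684) - 35915 = 20394 - 35915 = -15521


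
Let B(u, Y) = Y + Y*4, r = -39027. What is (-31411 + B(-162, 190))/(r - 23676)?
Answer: 30461/62703 ≈ 0.48580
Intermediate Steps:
B(u, Y) = 5*Y (B(u, Y) = Y + 4*Y = 5*Y)
(-31411 + B(-162, 190))/(r - 23676) = (-31411 + 5*190)/(-39027 - 23676) = (-31411 + 950)/(-62703) = -30461*(-1/62703) = 30461/62703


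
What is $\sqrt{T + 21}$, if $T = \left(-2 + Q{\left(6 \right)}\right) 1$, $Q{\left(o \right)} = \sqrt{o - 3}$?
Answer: $\sqrt{19 + \sqrt{3}} \approx 4.5532$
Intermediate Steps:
$Q{\left(o \right)} = \sqrt{-3 + o}$
$T = -2 + \sqrt{3}$ ($T = \left(-2 + \sqrt{-3 + 6}\right) 1 = \left(-2 + \sqrt{3}\right) 1 = -2 + \sqrt{3} \approx -0.26795$)
$\sqrt{T + 21} = \sqrt{\left(-2 + \sqrt{3}\right) + 21} = \sqrt{19 + \sqrt{3}}$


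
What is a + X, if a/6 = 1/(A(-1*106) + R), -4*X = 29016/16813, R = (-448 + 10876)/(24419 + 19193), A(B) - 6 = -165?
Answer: -2276054869/4850466435 ≈ -0.46924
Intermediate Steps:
A(B) = -159 (A(B) = 6 - 165 = -159)
R = 2607/10903 (R = 10428/43612 = 10428*(1/43612) = 2607/10903 ≈ 0.23911)
X = -7254/16813 ≈ -0.43145
a = -10903/288495 (a = 6/(-159 + 2607/10903) = 6/(-1730970/10903) = 6*(-10903/1730970) = -10903/288495 ≈ -0.037793)
a + X = -10903/288495 - 7254/16813 = -2276054869/4850466435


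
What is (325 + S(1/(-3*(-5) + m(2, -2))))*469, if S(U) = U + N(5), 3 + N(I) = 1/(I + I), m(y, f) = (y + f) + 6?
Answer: 4532617/30 ≈ 1.5109e+5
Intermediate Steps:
m(y, f) = 6 + f + y (m(y, f) = (f + y) + 6 = 6 + f + y)
N(I) = -3 + 1/(2*I) (N(I) = -3 + 1/(I + I) = -3 + 1/(2*I))
S(U) = -29/10 + U (S(U) = U + (-3 + (½)/5) = U + (-3 + (½)*(⅕)) = U + (-3 + ⅒) = U - 29/10 = -29/10 + U)
(325 + S(1/(-3*(-5) + m(2, -2))))*469 = (325 + (-29/10 + 1/(-3*(-5) + (6 - 2 + 2))))*469 = (325 + (-29/10 + 1/(15 + 6)))*469 = (325 + (-29/10 + 1/21))*469 = (325 - 599/210)*469 = (67651/210)*469 = 4532617/30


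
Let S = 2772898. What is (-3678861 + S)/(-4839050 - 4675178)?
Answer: 905963/9514228 ≈ 0.095222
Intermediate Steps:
(-3678861 + S)/(-4839050 - 4675178) = (-3678861 + 2772898)/(-4839050 - 4675178) = -905963/(-9514228) = -905963*(-1/9514228) = 905963/9514228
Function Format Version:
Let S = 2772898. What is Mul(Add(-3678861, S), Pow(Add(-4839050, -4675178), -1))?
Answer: Rational(905963, 9514228) ≈ 0.095222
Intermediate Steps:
Mul(Add(-3678861, S), Pow(Add(-4839050, -4675178), -1)) = Mul(Add(-3678861, 2772898), Pow(Add(-4839050, -4675178), -1)) = Mul(-905963, Pow(-9514228, -1)) = Mul(-905963, Rational(-1, 9514228)) = Rational(905963, 9514228)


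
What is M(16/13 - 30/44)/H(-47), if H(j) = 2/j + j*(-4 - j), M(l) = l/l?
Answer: -47/94989 ≈ -0.00049479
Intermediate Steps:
M(l) = 1
M(16/13 - 30/44)/H(-47) = 1/((2 - 1*(-47)²*(4 - 47))/(-47)) = 1/(-(2 - 1*2209*(-43))/47) = 1/(-(2 + 94987)/47) = 1/(-1/47*94989) = 1/(-94989/47) = 1*(-47/94989) = -47/94989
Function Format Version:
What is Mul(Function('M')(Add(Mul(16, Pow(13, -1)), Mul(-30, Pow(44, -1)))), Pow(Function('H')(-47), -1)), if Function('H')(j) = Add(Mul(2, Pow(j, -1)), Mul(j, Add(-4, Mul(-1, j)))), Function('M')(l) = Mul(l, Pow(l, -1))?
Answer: Rational(-47, 94989) ≈ -0.00049479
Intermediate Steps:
Function('M')(l) = 1
Mul(Function('M')(Add(Mul(16, Pow(13, -1)), Mul(-30, Pow(44, -1)))), Pow(Function('H')(-47), -1)) = Mul(1, Pow(Mul(Pow(-47, -1), Add(2, Mul(-1, Pow(-47, 2), Add(4, -47)))), -1)) = Mul(1, Pow(Mul(Rational(-1, 47), Add(2, Mul(-1, 2209, -43))), -1)) = Mul(1, Pow(Mul(Rational(-1, 47), Add(2, 94987)), -1)) = Mul(1, Pow(Mul(Rational(-1, 47), 94989), -1)) = Mul(1, Pow(Rational(-94989, 47), -1)) = Mul(1, Rational(-47, 94989)) = Rational(-47, 94989)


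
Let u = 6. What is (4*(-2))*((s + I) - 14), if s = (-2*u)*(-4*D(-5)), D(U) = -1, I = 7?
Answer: 440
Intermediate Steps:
s = -48 (s = (-2*6)*(-4*(-1)) = -12*4 = -48)
(4*(-2))*((s + I) - 14) = (4*(-2))*((-48 + 7) - 14) = -8*(-41 - 14) = -8*(-55) = 440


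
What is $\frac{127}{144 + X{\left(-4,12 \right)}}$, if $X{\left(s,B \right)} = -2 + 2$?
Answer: $\frac{127}{144} \approx 0.88194$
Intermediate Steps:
$X{\left(s,B \right)} = 0$
$\frac{127}{144 + X{\left(-4,12 \right)}} = \frac{127}{144 + 0} = \frac{127}{144}$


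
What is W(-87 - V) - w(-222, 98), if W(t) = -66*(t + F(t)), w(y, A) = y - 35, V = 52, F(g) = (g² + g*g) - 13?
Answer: -2540083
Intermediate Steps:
F(g) = -13 + 2*g² (F(g) = (g² + g²) - 13 = 2*g² - 13 = -13 + 2*g²)
w(y, A) = -35 + y
W(t) = 858 - 132*t² - 66*t (W(t) = -66*(t + (-13 + 2*t²)) = -66*(-13 + t + 2*t²) = 858 - 132*t² - 66*t)
W(-87 - V) - w(-222, 98) = (858 - 132*(-87 - 1*52)² - 66*(-87 - 1*52)) - (-35 - 222) = (858 - 132*(-87 - 52)² - 66*(-87 - 52)) - 1*(-257) = (858 - 132*(-139)² - 66*(-139)) + 257 = (858 - 132*19321 + 9174) + 257 = (858 - 2550372 + 9174) + 257 = -2540340 + 257 = -2540083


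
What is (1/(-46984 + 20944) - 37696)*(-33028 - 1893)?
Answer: 34278587731561/26040 ≈ 1.3164e+9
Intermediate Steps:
(1/(-46984 + 20944) - 37696)*(-33028 - 1893) = (1/(-26040) - 37696)*(-34921) = (-1/26040 - 37696)*(-34921) = -981603841/26040*(-34921) = 34278587731561/26040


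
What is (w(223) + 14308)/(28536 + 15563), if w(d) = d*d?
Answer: 64037/44099 ≈ 1.4521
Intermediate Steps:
w(d) = d²
(w(223) + 14308)/(28536 + 15563) = (223² + 14308)/(28536 + 15563) = (49729 + 14308)/44099 = 64037*(1/44099) = 64037/44099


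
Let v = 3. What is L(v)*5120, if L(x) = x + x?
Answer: 30720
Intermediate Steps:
L(x) = 2*x
L(v)*5120 = (2*3)*5120 = 6*5120 = 30720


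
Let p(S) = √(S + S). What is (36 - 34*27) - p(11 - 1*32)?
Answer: -882 - I*√42 ≈ -882.0 - 6.4807*I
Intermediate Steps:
p(S) = √2*√S (p(S) = √(2*S) = √2*√S)
(36 - 34*27) - p(11 - 1*32) = (36 - 34*27) - √2*√(11 - 1*32) = (36 - 918) - √2*√(11 - 32) = -882 - √2*√(-21) = -882 - √2*I*√21 = -882 - I*√42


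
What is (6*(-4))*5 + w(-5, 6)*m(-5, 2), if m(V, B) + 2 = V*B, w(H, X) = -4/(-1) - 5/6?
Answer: -158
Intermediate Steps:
w(H, X) = 19/6 (w(H, X) = -4*(-1) - 5*⅙ = 4 - ⅚ = 19/6)
m(V, B) = -2 + B*V (m(V, B) = -2 + V*B = -2 + B*V)
(6*(-4))*5 + w(-5, 6)*m(-5, 2) = (6*(-4))*5 + 19*(-2 + 2*(-5))/6 = -24*5 + 19*(-2 - 10)/6 = -120 + (19/6)*(-12) = -120 - 38 = -158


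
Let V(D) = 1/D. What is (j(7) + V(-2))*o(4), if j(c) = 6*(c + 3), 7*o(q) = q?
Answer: 34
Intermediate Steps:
o(q) = q/7
j(c) = 18 + 6*c (j(c) = 6*(3 + c) = 18 + 6*c)
(j(7) + V(-2))*o(4) = ((18 + 6*7) + 1/(-2))*((1/7)*4) = ((18 + 42) - 1/2)*(4/7) = (60 - 1/2)*(4/7) = (119/2)*(4/7) = 34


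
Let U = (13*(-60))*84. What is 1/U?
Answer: -1/65520 ≈ -1.5263e-5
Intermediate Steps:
U = -65520 (U = -780*84 = -65520)
1/U = 1/(-65520) = -1/65520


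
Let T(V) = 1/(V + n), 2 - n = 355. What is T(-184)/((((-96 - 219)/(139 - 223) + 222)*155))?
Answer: -4/75161205 ≈ -5.3219e-8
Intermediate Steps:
n = -353 (n = 2 - 1*355 = 2 - 355 = -353)
T(V) = 1/(-353 + V) (T(V) = 1/(V - 353) = 1/(-353 + V))
T(-184)/((((-96 - 219)/(139 - 223) + 222)*155)) = 1/((-353 - 184)*((((-96 - 219)/(139 - 223) + 222)*155))) = 1/((-537)*(((-315/(-84) + 222)*155))) = -1/(155*(-315*(-1/84) + 222))/537 = -1/(155*(15/4 + 222))/537 = -1/(537*((903/4)*155)) = -1/(537*139965/4) = -1/537*4/139965 = -4/75161205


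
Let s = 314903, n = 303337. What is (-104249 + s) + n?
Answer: 513991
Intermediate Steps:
(-104249 + s) + n = (-104249 + 314903) + 303337 = 210654 + 303337 = 513991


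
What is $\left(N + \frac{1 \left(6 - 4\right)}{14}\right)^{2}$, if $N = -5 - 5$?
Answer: $\frac{4761}{49} \approx 97.163$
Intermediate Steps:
$N = -10$
$\left(N + \frac{1 \left(6 - 4\right)}{14}\right)^{2} = \left(-10 + \frac{1 \left(6 - 4\right)}{14}\right)^{2} = \left(-10 + 1 \cdot 2 \cdot \frac{1}{14}\right)^{2} = \left(-10 + 2 \cdot \frac{1}{14}\right)^{2} = \left(-10 + \frac{1}{7}\right)^{2} = \left(- \frac{69}{7}\right)^{2} = \frac{4761}{49}$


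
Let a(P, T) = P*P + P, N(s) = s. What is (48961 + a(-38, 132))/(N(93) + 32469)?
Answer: 16789/10854 ≈ 1.5468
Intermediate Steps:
a(P, T) = P + P² (a(P, T) = P² + P = P + P²)
(48961 + a(-38, 132))/(N(93) + 32469) = (48961 - 38*(1 - 38))/(93 + 32469) = (48961 - 38*(-37))/32562 = (48961 + 1406)*(1/32562) = 50367*(1/32562) = 16789/10854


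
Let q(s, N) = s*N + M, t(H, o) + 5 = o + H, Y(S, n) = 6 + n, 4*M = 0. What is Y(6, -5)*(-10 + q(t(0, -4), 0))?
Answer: -10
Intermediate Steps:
M = 0 (M = (1/4)*0 = 0)
t(H, o) = -5 + H + o (t(H, o) = -5 + (o + H) = -5 + (H + o) = -5 + H + o)
q(s, N) = N*s (q(s, N) = s*N + 0 = N*s + 0 = N*s)
Y(6, -5)*(-10 + q(t(0, -4), 0)) = (6 - 5)*(-10 + 0*(-5 + 0 - 4)) = 1*(-10 + 0*(-9)) = 1*(-10 + 0) = 1*(-10) = -10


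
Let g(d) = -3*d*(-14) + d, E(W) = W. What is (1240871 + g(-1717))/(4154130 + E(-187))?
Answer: 1167040/4153943 ≈ 0.28095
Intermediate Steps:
g(d) = 43*d (g(d) = 42*d + d = 43*d)
(1240871 + g(-1717))/(4154130 + E(-187)) = (1240871 + 43*(-1717))/(4154130 - 187) = (1240871 - 73831)/4153943 = 1167040*(1/4153943) = 1167040/4153943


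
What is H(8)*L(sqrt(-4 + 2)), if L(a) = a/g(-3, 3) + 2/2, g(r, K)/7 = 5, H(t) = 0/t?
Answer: 0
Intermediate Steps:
H(t) = 0
g(r, K) = 35 (g(r, K) = 7*5 = 35)
L(a) = 1 + a/35 (L(a) = a/35 + 2/2 = a*(1/35) + 2*(1/2) = a/35 + 1 = 1 + a/35)
H(8)*L(sqrt(-4 + 2)) = 0*(1 + sqrt(-4 + 2)/35) = 0*(1 + sqrt(-2)/35) = 0*(1 + (I*sqrt(2))/35) = 0*(1 + I*sqrt(2)/35) = 0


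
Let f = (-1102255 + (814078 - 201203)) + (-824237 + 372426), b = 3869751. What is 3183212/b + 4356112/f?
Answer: -13861058282620/3642174813441 ≈ -3.8057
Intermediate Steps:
f = -941191 (f = (-1102255 + 612875) - 451811 = -489380 - 451811 = -941191)
3183212/b + 4356112/f = 3183212/3869751 + 4356112/(-941191) = 3183212*(1/3869751) + 4356112*(-1/941191) = 3183212/3869751 - 4356112/941191 = -13861058282620/3642174813441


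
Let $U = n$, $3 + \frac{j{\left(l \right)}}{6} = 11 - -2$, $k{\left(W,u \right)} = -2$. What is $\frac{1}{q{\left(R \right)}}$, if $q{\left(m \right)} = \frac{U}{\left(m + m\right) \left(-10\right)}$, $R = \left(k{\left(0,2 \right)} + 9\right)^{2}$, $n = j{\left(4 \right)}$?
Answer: $- \frac{49}{3} \approx -16.333$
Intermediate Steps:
$j{\left(l \right)} = 60$ ($j{\left(l \right)} = -18 + 6 \left(11 - -2\right) = -18 + 6 \left(11 + 2\right) = -18 + 6 \cdot 13 = -18 + 78 = 60$)
$n = 60$
$U = 60$
$R = 49$ ($R = \left(-2 + 9\right)^{2} = 7^{2} = 49$)
$q{\left(m \right)} = - \frac{3}{m}$ ($q{\left(m \right)} = \frac{60}{\left(m + m\right) \left(-10\right)} = \frac{60}{2 m \left(-10\right)} = \frac{60}{\left(-20\right) m} = 60 \left(- \frac{1}{20 m}\right) = - \frac{3}{m}$)
$\frac{1}{q{\left(R \right)}} = \frac{1}{\left(-3\right) \frac{1}{49}} = \frac{1}{- \frac{3}{49}} = - \frac{49}{3}$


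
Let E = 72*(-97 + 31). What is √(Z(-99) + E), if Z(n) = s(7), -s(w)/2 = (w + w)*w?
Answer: 2*I*√1237 ≈ 70.342*I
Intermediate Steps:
s(w) = -4*w² (s(w) = -2*(w + w)*w = -2*2*w*w = -4*w²)
Z(n) = -196 (Z(n) = -4*7² = -4*49 = -196)
E = -4752 (E = 72*(-66) = -4752)
√(Z(-99) + E) = √(-196 - 4752) = √(-4948) = 2*I*√1237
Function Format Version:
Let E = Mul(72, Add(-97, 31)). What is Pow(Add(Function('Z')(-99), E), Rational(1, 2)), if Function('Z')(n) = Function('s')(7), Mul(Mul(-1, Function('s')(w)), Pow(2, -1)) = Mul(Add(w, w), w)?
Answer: Mul(2, I, Pow(1237, Rational(1, 2))) ≈ Mul(70.342, I)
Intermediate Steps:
Function('s')(w) = Mul(-4, Pow(w, 2)) (Function('s')(w) = Mul(-2, Mul(Add(w, w), w)) = Mul(-2, Mul(Mul(2, w), w)) = Mul(-2, Mul(2, Pow(w, 2))) = Mul(-4, Pow(w, 2)))
Function('Z')(n) = -196 (Function('Z')(n) = Mul(-4, Pow(7, 2)) = Mul(-4, 49) = -196)
E = -4752 (E = Mul(72, -66) = -4752)
Pow(Add(Function('Z')(-99), E), Rational(1, 2)) = Pow(Add(-196, -4752), Rational(1, 2)) = Pow(-4948, Rational(1, 2)) = Mul(2, I, Pow(1237, Rational(1, 2)))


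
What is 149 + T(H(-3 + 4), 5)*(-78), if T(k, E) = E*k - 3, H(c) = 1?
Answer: -7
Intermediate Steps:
T(k, E) = -3 + E*k
149 + T(H(-3 + 4), 5)*(-78) = 149 + (-3 + 5*1)*(-78) = 149 + (-3 + 5)*(-78) = 149 + 2*(-78) = 149 - 156 = -7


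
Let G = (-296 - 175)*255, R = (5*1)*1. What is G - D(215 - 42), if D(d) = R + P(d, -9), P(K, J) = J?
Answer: -120101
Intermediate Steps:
R = 5 (R = 5*1 = 5)
D(d) = -4 (D(d) = 5 - 9 = -4)
G = -120105 (G = -471*255 = -120105)
G - D(215 - 42) = -120105 - 1*(-4) = -120105 + 4 = -120101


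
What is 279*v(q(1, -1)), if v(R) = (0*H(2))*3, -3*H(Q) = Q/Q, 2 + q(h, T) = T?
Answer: 0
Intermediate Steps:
q(h, T) = -2 + T
H(Q) = -⅓ (H(Q) = -Q/(3*Q) = -⅓*1 = -⅓)
v(R) = 0 (v(R) = (0*(-⅓))*3 = 0*3 = 0)
279*v(q(1, -1)) = 279*0 = 0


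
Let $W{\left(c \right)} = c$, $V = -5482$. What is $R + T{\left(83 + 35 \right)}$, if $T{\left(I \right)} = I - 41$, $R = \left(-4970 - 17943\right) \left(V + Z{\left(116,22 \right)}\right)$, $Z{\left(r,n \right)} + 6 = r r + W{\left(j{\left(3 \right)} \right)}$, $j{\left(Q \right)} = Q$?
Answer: $-182639446$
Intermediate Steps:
$Z{\left(r,n \right)} = -3 + r^{2}$ ($Z{\left(r,n \right)} = -6 + \left(r r + 3\right) = -6 + \left(r^{2} + 3\right) = -6 + \left(3 + r^{2}\right) = -3 + r^{2}$)
$R = -182639523$ ($R = \left(-4970 - 17943\right) \left(-5482 - \left(3 - 116^{2}\right)\right) = - 22913 \left(-5482 + \left(-3 + 13456\right)\right) = - 22913 \left(-5482 + 13453\right) = \left(-22913\right) 7971 = -182639523$)
$T{\left(I \right)} = -41 + I$ ($T{\left(I \right)} = I - 41 = -41 + I$)
$R + T{\left(83 + 35 \right)} = -182639523 + \left(-41 + \left(83 + 35\right)\right) = -182639523 + \left(-41 + 118\right) = -182639523 + 77 = -182639446$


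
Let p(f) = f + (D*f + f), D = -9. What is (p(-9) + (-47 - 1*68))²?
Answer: 2704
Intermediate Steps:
p(f) = -7*f (p(f) = f + (-9*f + f) = f - 8*f = -7*f)
(p(-9) + (-47 - 1*68))² = (-7*(-9) + (-47 - 1*68))² = (63 + (-47 - 68))² = (63 - 115)² = (-52)² = 2704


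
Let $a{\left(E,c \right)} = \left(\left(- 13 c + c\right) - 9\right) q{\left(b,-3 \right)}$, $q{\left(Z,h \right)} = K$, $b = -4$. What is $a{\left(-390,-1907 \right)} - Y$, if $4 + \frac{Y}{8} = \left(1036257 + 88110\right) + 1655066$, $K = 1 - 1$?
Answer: $-22235432$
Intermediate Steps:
$K = 0$ ($K = 1 - 1 = 0$)
$q{\left(Z,h \right)} = 0$
$Y = 22235432$ ($Y = -32 + 8 \left(\left(1036257 + 88110\right) + 1655066\right) = -32 + 8 \left(1124367 + 1655066\right) = -32 + 8 \cdot 2779433 = -32 + 22235464 = 22235432$)
$a{\left(E,c \right)} = 0$ ($a{\left(E,c \right)} = \left(\left(- 13 c + c\right) - 9\right) 0 = \left(- 12 c - 9\right) 0 = \left(-9 - 12 c\right) 0 = 0$)
$a{\left(-390,-1907 \right)} - Y = 0 - 22235432 = -22235432$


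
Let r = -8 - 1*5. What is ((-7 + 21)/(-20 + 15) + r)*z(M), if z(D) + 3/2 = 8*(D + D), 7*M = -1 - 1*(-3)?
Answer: -3397/70 ≈ -48.529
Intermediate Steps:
M = 2/7 (M = (-1 - 1*(-3))/7 = (-1 + 3)/7 = (⅐)*2 = 2/7 ≈ 0.28571)
z(D) = -3/2 + 16*D (z(D) = -3/2 + 8*(D + D) = -3/2 + 8*(2*D) = -3/2 + 16*D)
r = -13 (r = -8 - 5 = -13)
((-7 + 21)/(-20 + 15) + r)*z(M) = ((-7 + 21)/(-20 + 15) - 13)*(-3/2 + 16*(2/7)) = (14/(-5) - 13)*(-3/2 + 32/7) = (14*(-⅕) - 13)*(43/14) = (-14/5 - 13)*(43/14) = -79/5*43/14 = -3397/70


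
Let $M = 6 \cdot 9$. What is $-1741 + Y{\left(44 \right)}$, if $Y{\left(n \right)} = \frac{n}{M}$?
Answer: $- \frac{46985}{27} \approx -1740.2$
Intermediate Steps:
$M = 54$
$Y{\left(n \right)} = \frac{n}{54}$
$-1741 + Y{\left(44 \right)} = -1741 + \frac{1}{54} \cdot 44 = -1741 + \frac{22}{27} = - \frac{46985}{27}$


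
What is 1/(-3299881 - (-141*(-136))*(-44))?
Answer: -1/2456137 ≈ -4.0714e-7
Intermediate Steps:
1/(-3299881 - (-141*(-136))*(-44)) = 1/(-3299881 - 19176*(-44)) = 1/(-3299881 - 1*(-843744)) = 1/(-3299881 + 843744) = 1/(-2456137) = -1/2456137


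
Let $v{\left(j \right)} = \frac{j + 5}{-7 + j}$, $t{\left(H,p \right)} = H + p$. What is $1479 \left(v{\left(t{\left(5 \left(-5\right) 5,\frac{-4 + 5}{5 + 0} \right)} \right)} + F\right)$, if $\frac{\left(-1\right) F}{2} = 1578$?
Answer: $- \frac{3075144195}{659} \approx -4.6664 \cdot 10^{6}$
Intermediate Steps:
$F = -3156$ ($F = \left(-2\right) 1578 = -3156$)
$v{\left(j \right)} = \frac{5 + j}{-7 + j}$
$1479 \left(v{\left(t{\left(5 \left(-5\right) 5,\frac{-4 + 5}{5 + 0} \right)} \right)} + F\right) = 1479 \left(\frac{5 + \left(5 \left(-5\right) 5 + \frac{-4 + 5}{5 + 0}\right)}{-7 + \left(5 \left(-5\right) 5 + \frac{-4 + 5}{5 + 0}\right)} - 3156\right) = 1479 \left(\frac{5 + \left(\left(-25\right) 5 + 1 \cdot \frac{1}{5}\right)}{-7 + \left(\left(-25\right) 5 + 1 \cdot \frac{1}{5}\right)} - 3156\right) = 1479 \left(\frac{5 + \left(-125 + 1 \cdot \frac{1}{5}\right)}{-7 + \left(-125 + 1 \cdot \frac{1}{5}\right)} - 3156\right) = 1479 \left(\frac{5 + \left(-125 + \frac{1}{5}\right)}{-7 + \left(-125 + \frac{1}{5}\right)} - 3156\right) = 1479 \left(\frac{5 - \frac{624}{5}}{-7 - \frac{624}{5}} - 3156\right) = 1479 \left(\frac{1}{- \frac{659}{5}} \left(- \frac{599}{5}\right) - 3156\right) = 1479 \left(\left(- \frac{5}{659}\right) \left(- \frac{599}{5}\right) - 3156\right) = 1479 \left(\frac{599}{659} - 3156\right) = 1479 \left(- \frac{2079205}{659}\right) = - \frac{3075144195}{659}$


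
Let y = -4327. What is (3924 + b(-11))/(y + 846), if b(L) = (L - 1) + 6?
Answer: -3918/3481 ≈ -1.1255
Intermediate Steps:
b(L) = 5 + L (b(L) = (-1 + L) + 6 = 5 + L)
(3924 + b(-11))/(y + 846) = (3924 + (5 - 11))/(-4327 + 846) = (3924 - 6)/(-3481) = 3918*(-1/3481) = -3918/3481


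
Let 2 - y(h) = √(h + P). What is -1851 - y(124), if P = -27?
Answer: -1853 + √97 ≈ -1843.2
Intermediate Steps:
y(h) = 2 - √(-27 + h) (y(h) = 2 - √(h - 27) = 2 - √(-27 + h))
-1851 - y(124) = -1851 - (2 - √(-27 + 124)) = -1851 - (2 - √97) = -1851 + (-2 + √97) = -1853 + √97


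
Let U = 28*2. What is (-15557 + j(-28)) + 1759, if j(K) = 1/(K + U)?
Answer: -386343/28 ≈ -13798.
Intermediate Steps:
U = 56
j(K) = 1/(56 + K) (j(K) = 1/(K + 56) = 1/(56 + K))
(-15557 + j(-28)) + 1759 = (-15557 + 1/(56 - 28)) + 1759 = (-15557 + 1/28) + 1759 = -435595/28 + 1759 = -386343/28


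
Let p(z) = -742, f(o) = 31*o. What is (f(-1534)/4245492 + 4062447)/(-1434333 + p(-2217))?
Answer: -1724708619137/609259943190 ≈ -2.8308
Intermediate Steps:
(f(-1534)/4245492 + 4062447)/(-1434333 + p(-2217)) = ((31*(-1534))/4245492 + 4062447)/(-1434333 - 742) = (-47554*1/4245492 + 4062447)/(-1435075) = (-23777/2122746 + 4062447)*(-1/1435075) = (8623543095685/2122746)*(-1/1435075) = -1724708619137/609259943190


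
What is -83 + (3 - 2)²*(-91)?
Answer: -174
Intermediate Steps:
-83 + (3 - 2)²*(-91) = -83 + 1²*(-91) = -83 + 1*(-91) = -83 - 91 = -174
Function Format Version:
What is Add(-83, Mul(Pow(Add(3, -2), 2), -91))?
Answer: -174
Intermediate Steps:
Add(-83, Mul(Pow(Add(3, -2), 2), -91)) = Add(-83, Mul(Pow(1, 2), -91)) = Add(-83, Mul(1, -91)) = Add(-83, -91) = -174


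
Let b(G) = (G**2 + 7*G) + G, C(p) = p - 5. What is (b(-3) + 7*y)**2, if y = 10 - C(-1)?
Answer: 9409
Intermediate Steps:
C(p) = -5 + p
b(G) = G**2 + 8*G
y = 16 (y = 10 - (-5 - 1) = 10 - 1*(-6) = 10 + 6 = 16)
(b(-3) + 7*y)**2 = (-3*(8 - 3) + 7*16)**2 = (-3*5 + 112)**2 = (-15 + 112)**2 = 97**2 = 9409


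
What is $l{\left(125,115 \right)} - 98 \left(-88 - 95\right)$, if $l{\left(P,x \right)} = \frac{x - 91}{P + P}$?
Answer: $\frac{2241762}{125} \approx 17934.0$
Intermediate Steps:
$l{\left(P,x \right)} = \frac{-91 + x}{2 P}$
$l{\left(125,115 \right)} - 98 \left(-88 - 95\right) = \frac{-91 + 115}{2 \cdot 125} - 98 \left(-88 - 95\right) = \frac{1}{2} \cdot \frac{1}{125} \cdot 24 - 98 \left(-183\right) = \frac{12}{125} - -17934 = \frac{12}{125} + 17934 = \frac{2241762}{125}$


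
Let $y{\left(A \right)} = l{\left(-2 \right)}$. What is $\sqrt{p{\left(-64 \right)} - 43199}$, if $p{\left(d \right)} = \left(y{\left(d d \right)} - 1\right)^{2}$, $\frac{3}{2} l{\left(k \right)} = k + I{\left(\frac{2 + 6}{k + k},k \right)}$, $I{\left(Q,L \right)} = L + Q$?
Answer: $i \sqrt{43174} \approx 207.78 i$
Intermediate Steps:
$l{\left(k \right)} = \frac{4 k}{3} + \frac{8}{3 k}$ ($l{\left(k \right)} = \frac{2 \left(k + \left(k + \frac{2 + 6}{k + k}\right)\right)}{3} = \frac{2 \left(k + \left(k + \frac{8}{2 k}\right)\right)}{3} = \frac{2 \left(k + \left(k + 8 \frac{1}{2 k}\right)\right)}{3} = \frac{2 \left(k + \left(k + \frac{4}{k}\right)\right)}{3} = \frac{2 \left(2 k + \frac{4}{k}\right)}{3} = \frac{4 k}{3} + \frac{8}{3 k}$)
$y{\left(A \right)} = -4$ ($y{\left(A \right)} = \frac{4 \left(2 + \left(-2\right)^{2}\right)}{3 \left(-2\right)} = \frac{4}{3} \left(- \frac{1}{2}\right) \left(2 + 4\right) = \frac{4}{3} \left(- \frac{1}{2}\right) 6 = -4$)
$p{\left(d \right)} = 25$ ($p{\left(d \right)} = \left(-4 - 1\right)^{2} = \left(-5\right)^{2} = 25$)
$\sqrt{p{\left(-64 \right)} - 43199} = \sqrt{25 - 43199} = \sqrt{-43174} = i \sqrt{43174}$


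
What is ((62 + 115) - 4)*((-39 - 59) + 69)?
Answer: -5017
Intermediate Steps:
((62 + 115) - 4)*((-39 - 59) + 69) = (177 - 4)*(-98 + 69) = 173*(-29) = -5017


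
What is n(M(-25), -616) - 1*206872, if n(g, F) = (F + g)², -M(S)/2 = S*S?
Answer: 3275084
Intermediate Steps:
M(S) = -2*S² (M(S) = -2*S*S = -2*S²)
n(M(-25), -616) - 1*206872 = (-616 - 2*(-25)²)² - 1*206872 = (-616 - 2*625)² - 206872 = (-616 - 1250)² - 206872 = (-1866)² - 206872 = 3481956 - 206872 = 3275084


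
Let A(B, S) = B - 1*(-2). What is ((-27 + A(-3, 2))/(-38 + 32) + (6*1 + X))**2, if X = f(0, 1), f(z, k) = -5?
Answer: 289/9 ≈ 32.111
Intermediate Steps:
A(B, S) = 2 + B (A(B, S) = B + 2 = 2 + B)
X = -5
((-27 + A(-3, 2))/(-38 + 32) + (6*1 + X))**2 = ((-27 + (2 - 3))/(-38 + 32) + (6*1 - 5))**2 = ((-27 - 1)/(-6) + (6 - 5))**2 = (-28*(-1/6) + 1)**2 = (14/3 + 1)**2 = (17/3)**2 = 289/9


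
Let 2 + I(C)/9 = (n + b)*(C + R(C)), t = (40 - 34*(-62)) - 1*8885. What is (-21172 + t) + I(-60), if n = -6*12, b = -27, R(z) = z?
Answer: 78993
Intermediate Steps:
n = -72
t = -6737 (t = (40 + 2108) - 8885 = 2148 - 8885 = -6737)
I(C) = -18 - 1782*C (I(C) = -18 + 9*((-72 - 27)*(C + C)) = -18 + 9*(-198*C) = -18 - 1782*C)
(-21172 + t) + I(-60) = (-21172 - 6737) + (-18 - 1782*(-60)) = -27909 + (-18 + 106920) = -27909 + 106902 = 78993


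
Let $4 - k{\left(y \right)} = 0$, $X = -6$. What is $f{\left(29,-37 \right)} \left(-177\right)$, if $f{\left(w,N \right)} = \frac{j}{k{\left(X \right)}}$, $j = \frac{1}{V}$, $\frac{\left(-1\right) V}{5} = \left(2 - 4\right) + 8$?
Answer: $\frac{59}{40} \approx 1.475$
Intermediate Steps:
$k{\left(y \right)} = 4$ ($k{\left(y \right)} = 4 - 0 = 4 + 0 = 4$)
$V = -30$ ($V = - 5 \left(\left(2 - 4\right) + 8\right) = - 5 \left(-2 + 8\right) = \left(-5\right) 6 = -30$)
$j = - \frac{1}{30}$ ($j = \frac{1}{-30} = - \frac{1}{30} \approx -0.033333$)
$f{\left(w,N \right)} = - \frac{1}{120}$ ($f{\left(w,N \right)} = - \frac{1}{30 \cdot 4} = \left(- \frac{1}{30}\right) \frac{1}{4} = - \frac{1}{120}$)
$f{\left(29,-37 \right)} \left(-177\right) = \left(- \frac{1}{120}\right) \left(-177\right) = \frac{59}{40}$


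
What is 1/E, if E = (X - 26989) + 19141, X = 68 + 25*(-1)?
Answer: -1/7805 ≈ -0.00012812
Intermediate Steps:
X = 43 (X = 68 - 25 = 43)
E = -7805 (E = (43 - 26989) + 19141 = -26946 + 19141 = -7805)
1/E = 1/(-7805) = -1/7805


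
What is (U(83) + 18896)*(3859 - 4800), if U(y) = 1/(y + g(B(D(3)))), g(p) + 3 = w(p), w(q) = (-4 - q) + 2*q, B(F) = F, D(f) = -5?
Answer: -1262461597/71 ≈ -1.7781e+7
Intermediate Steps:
w(q) = -4 + q
g(p) = -7 + p (g(p) = -3 + (-4 + p) = -7 + p)
U(y) = 1/(-12 + y) (U(y) = 1/(y + (-7 - 5)) = 1/(y - 12) = 1/(-12 + y))
(U(83) + 18896)*(3859 - 4800) = (1/(-12 + 83) + 18896)*(3859 - 4800) = (1/71 + 18896)*(-941) = (1341617/71)*(-941) = -1262461597/71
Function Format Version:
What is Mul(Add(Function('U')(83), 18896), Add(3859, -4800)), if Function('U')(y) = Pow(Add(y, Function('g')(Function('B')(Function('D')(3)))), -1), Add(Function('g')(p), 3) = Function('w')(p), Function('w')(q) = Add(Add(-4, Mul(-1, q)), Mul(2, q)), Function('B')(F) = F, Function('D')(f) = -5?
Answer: Rational(-1262461597, 71) ≈ -1.7781e+7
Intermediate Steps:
Function('w')(q) = Add(-4, q)
Function('g')(p) = Add(-7, p) (Function('g')(p) = Add(-3, Add(-4, p)) = Add(-7, p))
Function('U')(y) = Pow(Add(-12, y), -1) (Function('U')(y) = Pow(Add(y, Add(-7, -5)), -1) = Pow(Add(y, -12), -1) = Pow(Add(-12, y), -1))
Mul(Add(Function('U')(83), 18896), Add(3859, -4800)) = Mul(Add(Pow(Add(-12, 83), -1), 18896), Add(3859, -4800)) = Mul(Add(Pow(71, -1), 18896), -941) = Mul(Add(Rational(1, 71), 18896), -941) = Mul(Rational(1341617, 71), -941) = Rational(-1262461597, 71)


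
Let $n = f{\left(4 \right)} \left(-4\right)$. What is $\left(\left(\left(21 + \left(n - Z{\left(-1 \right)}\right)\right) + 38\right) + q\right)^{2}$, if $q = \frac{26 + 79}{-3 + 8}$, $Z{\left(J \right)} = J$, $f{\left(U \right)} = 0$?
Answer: $6561$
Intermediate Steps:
$n = 0$ ($n = 0 \left(-4\right) = 0$)
$q = 21$ ($q = \frac{105}{5} = 105 \cdot \frac{1}{5} = 21$)
$\left(\left(\left(21 + \left(n - Z{\left(-1 \right)}\right)\right) + 38\right) + q\right)^{2} = \left(\left(\left(21 + \left(0 - -1\right)\right) + 38\right) + 21\right)^{2} = \left(\left(\left(21 + \left(0 + 1\right)\right) + 38\right) + 21\right)^{2} = \left(\left(\left(21 + 1\right) + 38\right) + 21\right)^{2} = \left(\left(22 + 38\right) + 21\right)^{2} = \left(60 + 21\right)^{2} = 81^{2} = 6561$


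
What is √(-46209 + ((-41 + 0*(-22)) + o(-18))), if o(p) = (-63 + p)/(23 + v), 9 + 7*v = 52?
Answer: I*√53468213/34 ≈ 215.06*I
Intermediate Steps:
v = 43/7 (v = -9/7 + (⅐)*52 = -9/7 + 52/7 = 43/7 ≈ 6.1429)
o(p) = -147/68 + 7*p/204 (o(p) = (-63 + p)/(23 + 43/7) = (-63 + p)/(204/7) = (-63 + p)*(7/204) = -147/68 + 7*p/204)
√(-46209 + ((-41 + 0*(-22)) + o(-18))) = √(-46209 + ((-41 + 0*(-22)) + (-147/68 + (7/204)*(-18)))) = √(-46209 + ((-41 + 0) + (-147/68 - 21/34))) = √(-46209 + (-41 - 189/68)) = √(-46209 - 2977/68) = √(-3145189/68) = I*√53468213/34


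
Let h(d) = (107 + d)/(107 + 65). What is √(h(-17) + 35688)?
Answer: 7*√5386782/86 ≈ 188.91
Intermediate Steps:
h(d) = 107/172 + d/172 (h(d) = (107 + d)/172 = (107 + d)*(1/172) = 107/172 + d/172)
√(h(-17) + 35688) = √((107/172 + (1/172)*(-17)) + 35688) = √((107/172 - 17/172) + 35688) = √(45/86 + 35688) = √(3069213/86) = 7*√5386782/86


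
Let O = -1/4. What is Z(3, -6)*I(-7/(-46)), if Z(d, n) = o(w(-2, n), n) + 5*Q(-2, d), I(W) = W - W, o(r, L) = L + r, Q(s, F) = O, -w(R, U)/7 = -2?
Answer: 0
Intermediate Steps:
O = -¼ (O = -1*¼ = -¼ ≈ -0.25000)
w(R, U) = 14 (w(R, U) = -7*(-2) = 14)
Q(s, F) = -¼
I(W) = 0
Z(d, n) = 51/4 + n (Z(d, n) = (n + 14) + 5*(-¼) = (14 + n) - 5/4 = 51/4 + n)
Z(3, -6)*I(-7/(-46)) = (51/4 - 6)*0 = (27/4)*0 = 0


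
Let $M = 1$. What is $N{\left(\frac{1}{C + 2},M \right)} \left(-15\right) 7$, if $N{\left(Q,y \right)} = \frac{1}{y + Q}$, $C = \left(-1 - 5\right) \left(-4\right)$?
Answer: $- \frac{910}{9} \approx -101.11$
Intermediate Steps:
$C = 24$ ($C = \left(-6\right) \left(-4\right) = 24$)
$N{\left(Q,y \right)} = \frac{1}{Q + y}$
$N{\left(\frac{1}{C + 2},M \right)} \left(-15\right) 7 = \frac{1}{\frac{1}{24 + 2} + 1} \left(-15\right) 7 = \frac{1}{\frac{1}{26} + 1} \left(-15\right) 7 = \frac{1}{\frac{27}{26}} \left(-15\right) 7 = \frac{26}{27} \left(-15\right) 7 = \left(- \frac{130}{9}\right) 7 = - \frac{910}{9}$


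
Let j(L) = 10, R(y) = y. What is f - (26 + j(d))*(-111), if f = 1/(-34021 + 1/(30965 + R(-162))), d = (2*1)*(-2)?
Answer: 4187603621749/1047948862 ≈ 3996.0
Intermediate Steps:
d = -4 (d = 2*(-2) = -4)
f = -30803/1047948862 (f = 1/(-34021 + 1/(30965 - 162)) = 1/(-34021 + 1/30803) = 1/(-1047948862/30803) = -30803/1047948862 ≈ -2.9394e-5)
f - (26 + j(d))*(-111) = -30803/1047948862 - (26 + 10)*(-111) = -30803/1047948862 - 36*(-111) = -30803/1047948862 - 1*(-3996) = -30803/1047948862 + 3996 = 4187603621749/1047948862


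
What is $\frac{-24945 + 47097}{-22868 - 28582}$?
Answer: $- \frac{3692}{8575} \approx -0.43055$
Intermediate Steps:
$\frac{-24945 + 47097}{-22868 - 28582} = \frac{22152}{-51450} = 22152 \left(- \frac{1}{51450}\right) = - \frac{3692}{8575}$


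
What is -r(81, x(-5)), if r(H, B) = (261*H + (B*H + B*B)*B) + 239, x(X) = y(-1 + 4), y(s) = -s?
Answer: -22082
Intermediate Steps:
x(X) = -3 (x(X) = -(-1 + 4) = -1*3 = -3)
r(H, B) = 239 + 261*H + B*(B² + B*H) (r(H, B) = (261*H + (B*H + B²)*B) + 239 = (261*H + (B² + B*H)*B) + 239 = (261*H + B*(B² + B*H)) + 239 = 239 + 261*H + B*(B² + B*H))
-r(81, x(-5)) = -(239 + (-3)³ + 261*81 + 81*(-3)²) = -(239 - 27 + 21141 + 81*9) = -(239 - 27 + 21141 + 729) = -1*22082 = -22082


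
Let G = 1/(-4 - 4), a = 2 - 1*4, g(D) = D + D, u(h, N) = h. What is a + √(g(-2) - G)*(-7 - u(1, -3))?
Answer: -2 - 2*I*√62 ≈ -2.0 - 15.748*I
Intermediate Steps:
g(D) = 2*D
a = -2 (a = 2 - 4 = -2)
G = -⅛ (G = 1/(-8) = -⅛ ≈ -0.12500)
a + √(g(-2) - G)*(-7 - u(1, -3)) = -2 + √(2*(-2) - 1*(-⅛))*(-7 - 1*1) = -2 + √(-4 + ⅛)*(-7 - 1) = -2 + √(-31/8)*(-8) = -2 + (I*√62/4)*(-8) = -2 - 2*I*√62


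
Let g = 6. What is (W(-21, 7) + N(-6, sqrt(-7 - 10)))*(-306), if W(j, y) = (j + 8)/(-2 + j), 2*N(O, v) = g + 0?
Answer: -25092/23 ≈ -1091.0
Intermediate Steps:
N(O, v) = 3 (N(O, v) = (6 + 0)/2 = (1/2)*6 = 3)
W(j, y) = (8 + j)/(-2 + j)
(W(-21, 7) + N(-6, sqrt(-7 - 10)))*(-306) = ((8 - 21)/(-2 - 21) + 3)*(-306) = (-13/(-23) + 3)*(-306) = (-1/23*(-13) + 3)*(-306) = (13/23 + 3)*(-306) = (82/23)*(-306) = -25092/23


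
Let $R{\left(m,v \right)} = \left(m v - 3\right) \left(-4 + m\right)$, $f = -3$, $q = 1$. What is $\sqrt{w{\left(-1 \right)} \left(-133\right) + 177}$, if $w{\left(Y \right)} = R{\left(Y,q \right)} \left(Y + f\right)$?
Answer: $\sqrt{10817} \approx 104.0$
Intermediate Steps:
$R{\left(m,v \right)} = \left(-4 + m\right) \left(-3 + m v\right)$ ($R{\left(m,v \right)} = \left(-3 + m v\right) \left(-4 + m\right) = \left(-4 + m\right) \left(-3 + m v\right)$)
$w{\left(Y \right)} = \left(-3 + Y\right) \left(12 + Y^{2} - 7 Y\right)$ ($w{\left(Y \right)} = \left(12 - 3 Y + 1 Y^{2} - 4 Y 1\right) \left(Y - 3\right) = \left(12 - 3 Y + Y^{2} - 4 Y\right) \left(-3 + Y\right) = \left(12 + Y^{2} - 7 Y\right) \left(-3 + Y\right) = \left(-3 + Y\right) \left(12 + Y^{2} - 7 Y\right)$)
$\sqrt{w{\left(-1 \right)} \left(-133\right) + 177} = \sqrt{\left(-3 - 1\right) \left(12 + \left(-1\right)^{2} - -7\right) \left(-133\right) + 177} = \sqrt{- 4 \left(12 + 1 + 7\right) \left(-133\right) + 177} = \sqrt{\left(-4\right) 20 \left(-133\right) + 177} = \sqrt{\left(-80\right) \left(-133\right) + 177} = \sqrt{10640 + 177} = \sqrt{10817}$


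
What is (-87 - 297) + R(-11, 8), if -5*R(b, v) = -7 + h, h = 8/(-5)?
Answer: -9557/25 ≈ -382.28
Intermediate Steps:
h = -8/5 (h = 8*(-⅕) = -8/5 ≈ -1.6000)
R(b, v) = 43/25 (R(b, v) = -(-7 - 8/5)/5 = -⅕*(-43/5) = 43/25)
(-87 - 297) + R(-11, 8) = (-87 - 297) + 43/25 = -384 + 43/25 = -9557/25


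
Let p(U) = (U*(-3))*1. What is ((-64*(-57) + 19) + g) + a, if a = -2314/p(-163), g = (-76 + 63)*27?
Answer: 1619210/489 ≈ 3311.3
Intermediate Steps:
p(U) = -3*U (p(U) = -3*U*1 = -3*U)
g = -351 (g = -13*27 = -351)
a = -2314/489 (a = -2314/((-3*(-163))) = -2314/489 ≈ -4.7321)
((-64*(-57) + 19) + g) + a = ((-64*(-57) + 19) - 351) - 2314/489 = ((3648 + 19) - 351) - 2314/489 = (3667 - 351) - 2314/489 = 3316 - 2314/489 = 1619210/489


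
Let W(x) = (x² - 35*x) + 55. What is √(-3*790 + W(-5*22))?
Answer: 3*√1515 ≈ 116.77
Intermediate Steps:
W(x) = 55 + x² - 35*x
√(-3*790 + W(-5*22)) = √(-3*790 + (55 + (-5*22)² - (-175)*22)) = √(-2370 + (55 + (-110)² - 35*(-110))) = √(-2370 + (55 + 12100 + 3850)) = √(-2370 + 16005) = √13635 = 3*√1515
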